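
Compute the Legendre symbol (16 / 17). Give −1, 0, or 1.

Euler's criterion: (16/17) ≡ 16^8 (mod 17).
16^2 ≡ 1 (mod 17)
16^4 ≡ 1 (mod 17)
16^8 ≡ 1 (mod 17)
16^8 = 16^(8) ≡ 1 (mod 17).
Result is 1, so (16/17) = 1.

1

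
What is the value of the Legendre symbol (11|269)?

Euler's criterion: (11/269) ≡ 11^134 (mod 269).
11^2 ≡ 121 (mod 269)
11^4 ≡ 115 (mod 269)
11^8 ≡ 44 (mod 269)
11^16 ≡ 53 (mod 269)
11^32 ≡ 119 (mod 269)
11^64 ≡ 173 (mod 269)
11^128 ≡ 70 (mod 269)
11^134 = 11^(128+4+2) ≡ 1 (mod 269).
Result is 1, so (11/269) = 1.

1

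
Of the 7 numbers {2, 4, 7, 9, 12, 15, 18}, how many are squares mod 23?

(2/23) = +1 → QR.
(4/23) = +1 → QR.
(7/23) = -1 → non-residue.
(9/23) = +1 → QR.
(12/23) = +1 → QR.
(15/23) = -1 → non-residue.
(18/23) = +1 → QR.
Total quadratic residues among the 7: 5.

5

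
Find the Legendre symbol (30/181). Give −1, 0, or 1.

-1

Pull out 2: since 181 ≡ 5 (mod 8), (2/181) = -1.
Reciprocity: 15 ≡ 3 and 181 ≡ 1 (mod 4), so (15/181) = +(181/15).
Reduce top mod 15: now compute (1/15).
Reached (1/15) = 1. Collecting the sign flips along the way, the symbol is -1.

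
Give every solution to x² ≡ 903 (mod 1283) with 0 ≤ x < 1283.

Since 1283 ≡ 3 (mod 4), a square root of 903 is 903^((1283+1)/4) = 903^321 mod 1283.
Repeated squaring: 903^2≡704, 903^4≡378, 903^8≡471, 903^16≡1165, 903^32≡1094, 903^64≡1080, 903^128≡153, 903^256≡315 (mod 1283).
903^321 = 903^(256+64+1) ≡ 363 (mod 1283).
Check: 363² = 131769 ≡ 903 (mod 1283). The two roots are 363 and 920.

363, 920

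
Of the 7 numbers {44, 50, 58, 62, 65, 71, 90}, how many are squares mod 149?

(44/149) = -1 → non-residue.
(50/149) = -1 → non-residue.
(58/149) = -1 → non-residue.
(62/149) = -1 → non-residue.
(65/149) = -1 → non-residue.
(71/149) = -1 → non-residue.
(90/149) = -1 → non-residue.
Total quadratic residues among the 7: 0.

0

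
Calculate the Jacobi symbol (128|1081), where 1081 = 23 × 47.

Pull out 2^7: since 1081 ≡ 1 (mod 8), (2/1081) = +1, so (2/1081)^7 = +1.
Reached (1/1081) = 1. Collecting the sign flips along the way, the symbol is +1.

1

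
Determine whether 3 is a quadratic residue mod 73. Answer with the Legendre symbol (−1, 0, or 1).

1

Euler's criterion: (3/73) ≡ 3^36 (mod 73).
3^2 ≡ 9 (mod 73)
3^4 ≡ 8 (mod 73)
3^8 ≡ 64 (mod 73)
3^16 ≡ 8 (mod 73)
3^32 ≡ 64 (mod 73)
3^36 = 3^(32+4) ≡ 1 (mod 73).
Result is 1, so (3/73) = 1.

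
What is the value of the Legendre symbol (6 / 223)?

-1

Euler's criterion: (6/223) ≡ 6^111 (mod 223).
6^2 ≡ 36 (mod 223)
6^4 ≡ 181 (mod 223)
6^8 ≡ 203 (mod 223)
6^16 ≡ 177 (mod 223)
6^32 ≡ 109 (mod 223)
6^64 ≡ 62 (mod 223)
6^111 = 6^(64+32+8+4+2+1) ≡ 222 (mod 223).
Result is 222 ≡ −1, so (6/223) = −1.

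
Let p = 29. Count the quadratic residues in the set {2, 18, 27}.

0

(2/29) = -1 → non-residue.
(18/29) = -1 → non-residue.
(27/29) = -1 → non-residue.
Total quadratic residues among the 3: 0.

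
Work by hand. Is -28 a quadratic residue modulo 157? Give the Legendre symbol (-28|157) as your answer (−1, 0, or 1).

Euler's criterion: (-28/157) ≡ 129^78 (mod 157).
129^2 ≡ 156 (mod 157)
129^4 ≡ 1 (mod 157)
129^8 ≡ 1 (mod 157)
129^16 ≡ 1 (mod 157)
129^32 ≡ 1 (mod 157)
129^64 ≡ 1 (mod 157)
129^78 = 129^(64+8+4+2) ≡ 156 (mod 157).
Result is 156 ≡ −1, so (-28/157) = −1.

-1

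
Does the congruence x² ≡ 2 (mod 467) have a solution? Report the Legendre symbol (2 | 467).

Euler's criterion: (2/467) ≡ 2^233 (mod 467).
2^2 ≡ 4 (mod 467)
2^4 ≡ 16 (mod 467)
2^8 ≡ 256 (mod 467)
2^16 ≡ 156 (mod 467)
2^32 ≡ 52 (mod 467)
2^64 ≡ 369 (mod 467)
2^128 ≡ 264 (mod 467)
2^233 = 2^(128+64+32+8+1) ≡ 466 (mod 467).
Result is 466 ≡ −1, so (2/467) = −1.

-1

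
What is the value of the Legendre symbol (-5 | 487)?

Euler's criterion: (-5/487) ≡ 482^243 (mod 487).
482^2 ≡ 25 (mod 487)
482^4 ≡ 138 (mod 487)
482^8 ≡ 51 (mod 487)
482^16 ≡ 166 (mod 487)
482^32 ≡ 284 (mod 487)
482^64 ≡ 301 (mod 487)
482^128 ≡ 19 (mod 487)
482^243 = 482^(128+64+32+16+2+1) ≡ 1 (mod 487).
Result is 1, so (-5/487) = 1.

1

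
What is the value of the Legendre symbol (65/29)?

1

Euler's criterion: (65/29) ≡ 7^14 (mod 29).
7^2 ≡ 20 (mod 29)
7^4 ≡ 23 (mod 29)
7^8 ≡ 7 (mod 29)
7^14 = 7^(8+4+2) ≡ 1 (mod 29).
Result is 1, so (65/29) = 1.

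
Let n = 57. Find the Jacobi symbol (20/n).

Pull out 2^2: since 57 ≡ 1 (mod 8), (2/57) = +1, so (2/57)^2 = +1.
Reciprocity: 5 ≡ 1 and 57 ≡ 1 (mod 4), so (5/57) = +(57/5).
Reduce top mod 5: now compute (2/5).
Pull out 2: since 5 ≡ 5 (mod 8), (2/5) = -1.
Reached (1/5) = 1. Collecting the sign flips along the way, the symbol is -1.

-1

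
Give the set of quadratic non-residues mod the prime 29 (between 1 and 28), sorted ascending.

Square k = 1,…,14 (k and 29−k give the same square):
1²=1, 2²=4, 3²=9, 4²=16, 5²=25, 6²≡7, 7²≡20, 8²≡6, 9²≡23, 10²≡13, 11²≡5, 12²≡28, 13²≡24, 14²≡22 (mod 29).
The residues are {1, 4, 5, 6, 7, 9, 13, 16, 20, 22, 23, 24, 25, 28}; the non-residues are the remaining 14 nonzero classes.

2 3 8 10 11 12 14 15 17 18 19 21 26 27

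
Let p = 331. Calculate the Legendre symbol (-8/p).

1

First reduce: -8 ≡ 323 (mod 331).
Reciprocity: 323 ≡ 3 and 331 ≡ 3 (mod 4), so (323/331) = −(331/323).
Reduce top mod 323: now compute (8/323).
Pull out 2^3: since 323 ≡ 3 (mod 8), (2/323) = -1, so (2/323)^3 = -1.
Reached (1/323) = 1. Collecting the sign flips along the way, the symbol is +1.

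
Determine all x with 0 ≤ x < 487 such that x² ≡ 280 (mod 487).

188, 299

Since 487 ≡ 3 (mod 4), a square root of 280 is 280^((487+1)/4) = 280^122 mod 487.
Repeated squaring: 280^2≡480, 280^4≡49, 280^8≡453, 280^16≡182, 280^32≡8, 280^64≡64 (mod 487).
280^122 = 280^(64+32+16+8+2) ≡ 299 (mod 487).
Check: 299² = 89401 ≡ 280 (mod 487). The two roots are 188 and 299.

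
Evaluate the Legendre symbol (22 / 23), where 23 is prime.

-1

Pull out 2: since 23 ≡ 7 (mod 8), (2/23) = +1.
Reciprocity: 11 ≡ 3 and 23 ≡ 3 (mod 4), so (11/23) = −(23/11).
Reduce top mod 11: now compute (1/11).
Reached (1/11) = 1. Collecting the sign flips along the way, the symbol is -1.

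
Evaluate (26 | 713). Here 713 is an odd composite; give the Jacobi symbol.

Pull out 2: since 713 ≡ 1 (mod 8), (2/713) = +1.
Reciprocity: 13 ≡ 1 and 713 ≡ 1 (mod 4), so (13/713) = +(713/13).
Reduce top mod 13: now compute (11/13).
Reciprocity: 11 ≡ 3 and 13 ≡ 1 (mod 4), so (11/13) = +(13/11).
Reduce top mod 11: now compute (2/11).
Pull out 2: since 11 ≡ 3 (mod 8), (2/11) = -1.
Reached (1/11) = 1. Collecting the sign flips along the way, the symbol is -1.

-1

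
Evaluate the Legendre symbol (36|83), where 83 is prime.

1

Euler's criterion: (36/83) ≡ 36^41 (mod 83).
36^2 ≡ 51 (mod 83)
36^4 ≡ 28 (mod 83)
36^8 ≡ 37 (mod 83)
36^16 ≡ 41 (mod 83)
36^32 ≡ 21 (mod 83)
36^41 = 36^(32+8+1) ≡ 1 (mod 83).
Result is 1, so (36/83) = 1.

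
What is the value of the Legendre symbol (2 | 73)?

Pull out 2: since 73 ≡ 1 (mod 8), (2/73) = +1.
Reached (1/73) = 1. Collecting the sign flips along the way, the symbol is +1.

1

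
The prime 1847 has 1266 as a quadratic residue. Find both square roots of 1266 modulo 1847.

Since 1847 ≡ 3 (mod 4), a square root of 1266 is 1266^((1847+1)/4) = 1266^462 mod 1847.
Repeated squaring: 1266^2≡1407, 1266^4≡1512, 1266^8≡1405, 1266^16≡1429, 1266^32≡1106, 1266^64≡522, 1266^128≡975, 1266^256≡1267 (mod 1847).
1266^462 = 1266^(256+128+64+8+4+2) ≡ 407 (mod 1847).
Check: 407² = 165649 ≡ 1266 (mod 1847). The two roots are 407 and 1440.

407, 1440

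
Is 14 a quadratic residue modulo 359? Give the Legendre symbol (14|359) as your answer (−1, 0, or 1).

-1

Pull out 2: since 359 ≡ 7 (mod 8), (2/359) = +1.
Reciprocity: 7 ≡ 3 and 359 ≡ 3 (mod 4), so (7/359) = −(359/7).
Reduce top mod 7: now compute (2/7).
Pull out 2: since 7 ≡ 7 (mod 8), (2/7) = +1.
Reached (1/7) = 1. Collecting the sign flips along the way, the symbol is -1.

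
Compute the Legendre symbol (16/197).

1

Euler's criterion: (16/197) ≡ 16^98 (mod 197).
16^2 ≡ 59 (mod 197)
16^4 ≡ 132 (mod 197)
16^8 ≡ 88 (mod 197)
16^16 ≡ 61 (mod 197)
16^32 ≡ 175 (mod 197)
16^64 ≡ 90 (mod 197)
16^98 = 16^(64+32+2) ≡ 1 (mod 197).
Result is 1, so (16/197) = 1.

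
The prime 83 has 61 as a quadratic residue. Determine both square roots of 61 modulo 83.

Since 83 ≡ 3 (mod 4), a square root of 61 is 61^((83+1)/4) = 61^21 mod 83.
Repeated squaring: 61^2≡69, 61^4≡30, 61^8≡70, 61^16≡3 (mod 83).
61^21 = 61^(16+4+1) ≡ 12 (mod 83).
Check: 12² = 144 ≡ 61 (mod 83). The two roots are 12 and 71.

12, 71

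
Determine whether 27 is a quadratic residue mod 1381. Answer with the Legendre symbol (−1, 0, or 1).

Reciprocity: 27 ≡ 3 and 1381 ≡ 1 (mod 4), so (27/1381) = +(1381/27).
Reduce top mod 27: now compute (4/27).
Pull out 2^2: since 27 ≡ 3 (mod 8), (2/27) = -1, so (2/27)^2 = +1.
Reached (1/27) = 1. Collecting the sign flips along the way, the symbol is +1.

1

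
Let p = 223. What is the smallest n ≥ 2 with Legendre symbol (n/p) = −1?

(2/223) = +1, so 2 is a residue.
(3/223) = −1, so 3 is the smallest positive non-residue mod 223.

3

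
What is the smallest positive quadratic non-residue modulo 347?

(2/347) = −1, so 2 is the smallest positive non-residue mod 347.

2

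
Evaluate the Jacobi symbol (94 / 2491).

0

Pull out 2: since 2491 ≡ 3 (mod 8), (2/2491) = -1.
Reciprocity: 47 ≡ 3 and 2491 ≡ 3 (mod 4), so (47/2491) = −(2491/47).
Reduce top mod 47: now compute (0/47).
Top reduces to 0: gcd > 1, so the symbol is 0.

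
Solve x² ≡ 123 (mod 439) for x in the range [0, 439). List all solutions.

92, 347

Since 439 ≡ 3 (mod 4), a square root of 123 is 123^((439+1)/4) = 123^110 mod 439.
Repeated squaring: 123^2≡203, 123^4≡382, 123^8≡176, 123^16≡246, 123^32≡373, 123^64≡405 (mod 439).
123^110 = 123^(64+32+8+4+2) ≡ 347 (mod 439).
Check: 347² = 120409 ≡ 123 (mod 439). The two roots are 92 and 347.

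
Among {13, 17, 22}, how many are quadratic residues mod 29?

(13/29) = +1 → QR.
(17/29) = -1 → non-residue.
(22/29) = +1 → QR.
Total quadratic residues among the 3: 2.

2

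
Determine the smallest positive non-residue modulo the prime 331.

(2/331) = −1, so 2 is the smallest positive non-residue mod 331.

2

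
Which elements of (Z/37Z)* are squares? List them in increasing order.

Square k = 1,…,18 (k and 37−k give the same square):
1²=1, 2²=4, 3²=9, 4²=16, 5²=25, 6²=36, 7²≡12, 8²≡27, 9²≡7, 10²≡26, 11²≡10, 12²≡33, 13²≡21, 14²≡11, 15²≡3, 16²≡34, 17²≡30, 18²≡28 (mod 37).
So the quadratic residues mod 37 are {1, 3, 4, 7, 9, 10, 11, 12, 16, 21, 25, 26, 27, 28, 30, 33, 34, 36}.

1, 3, 4, 7, 9, 10, 11, 12, 16, 21, 25, 26, 27, 28, 30, 33, 34, 36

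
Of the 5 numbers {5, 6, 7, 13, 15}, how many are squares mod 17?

2

(5/17) = -1 → non-residue.
(6/17) = -1 → non-residue.
(7/17) = -1 → non-residue.
(13/17) = +1 → QR.
(15/17) = +1 → QR.
Total quadratic residues among the 5: 2.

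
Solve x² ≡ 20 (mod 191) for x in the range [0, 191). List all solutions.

Since 191 ≡ 3 (mod 4), a square root of 20 is 20^((191+1)/4) = 20^48 mod 191.
Repeated squaring: 20^2≡18, 20^4≡133, 20^8≡117, 20^16≡128, 20^32≡149 (mod 191).
20^48 = 20^(32+16) ≡ 163 (mod 191).
Check: 163² = 26569 ≡ 20 (mod 191). The two roots are 28 and 163.

28, 163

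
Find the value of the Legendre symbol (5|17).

Euler's criterion: (5/17) ≡ 5^8 (mod 17).
5^2 ≡ 8 (mod 17)
5^4 ≡ 13 (mod 17)
5^8 ≡ 16 (mod 17)
5^8 = 5^(8) ≡ 16 (mod 17).
Result is 16 ≡ −1, so (5/17) = −1.

-1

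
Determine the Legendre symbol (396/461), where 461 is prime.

-1

Euler's criterion: (396/461) ≡ 396^230 (mod 461).
396^2 ≡ 76 (mod 461)
396^4 ≡ 244 (mod 461)
396^8 ≡ 67 (mod 461)
396^16 ≡ 340 (mod 461)
396^32 ≡ 350 (mod 461)
396^64 ≡ 335 (mod 461)
396^128 ≡ 202 (mod 461)
396^230 = 396^(128+64+32+4+2) ≡ 460 (mod 461).
Result is 460 ≡ −1, so (396/461) = −1.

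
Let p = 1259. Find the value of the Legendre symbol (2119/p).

1

First reduce: 2119 ≡ 860 (mod 1259).
Pull out 2^2: since 1259 ≡ 3 (mod 8), (2/1259) = -1, so (2/1259)^2 = +1.
Reciprocity: 215 ≡ 3 and 1259 ≡ 3 (mod 4), so (215/1259) = −(1259/215).
Reduce top mod 215: now compute (184/215).
Pull out 2^3: since 215 ≡ 7 (mod 8), (2/215) = +1, so (2/215)^3 = +1.
Reciprocity: 23 ≡ 3 and 215 ≡ 3 (mod 4), so (23/215) = −(215/23).
Reduce top mod 23: now compute (8/23).
Pull out 2^3: since 23 ≡ 7 (mod 8), (2/23) = +1, so (2/23)^3 = +1.
Reached (1/23) = 1. Collecting the sign flips along the way, the symbol is +1.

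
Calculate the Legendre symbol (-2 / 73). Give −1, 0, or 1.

Euler's criterion: (-2/73) ≡ 71^36 (mod 73).
71^2 ≡ 4 (mod 73)
71^4 ≡ 16 (mod 73)
71^8 ≡ 37 (mod 73)
71^16 ≡ 55 (mod 73)
71^32 ≡ 32 (mod 73)
71^36 = 71^(32+4) ≡ 1 (mod 73).
Result is 1, so (-2/73) = 1.

1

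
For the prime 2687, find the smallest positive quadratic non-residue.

5

(2/2687) = +1, so 2 is a residue.
(3/2687) = +1, so 3 is a residue.
(4/2687) = +1, so 4 is a residue.
(5/2687) = −1, so 5 is the smallest positive non-residue mod 2687.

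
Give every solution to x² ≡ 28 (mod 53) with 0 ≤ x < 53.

9, 44

53 ≡ 1 (mod 4), so we find a root by search.
Trying successive values, 9² = 81 ≡ 28 (mod 53). The other root is 53 − 9 = 44.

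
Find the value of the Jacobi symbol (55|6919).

0

Reciprocity: 55 ≡ 3 and 6919 ≡ 3 (mod 4), so (55/6919) = −(6919/55).
Reduce top mod 55: now compute (44/55).
Pull out 2^2: since 55 ≡ 7 (mod 8), (2/55) = +1, so (2/55)^2 = +1.
Reciprocity: 11 ≡ 3 and 55 ≡ 3 (mod 4), so (11/55) = −(55/11).
Reduce top mod 11: now compute (0/11).
Top reduces to 0: gcd > 1, so the symbol is 0.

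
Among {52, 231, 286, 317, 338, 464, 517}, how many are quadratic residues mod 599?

(52/599) = +1 → QR.
(231/599) = +1 → QR.
(286/599) = -1 → non-residue.
(317/599) = -1 → non-residue.
(338/599) = +1 → QR.
(464/599) = -1 → non-residue.
(517/599) = -1 → non-residue.
Total quadratic residues among the 7: 3.

3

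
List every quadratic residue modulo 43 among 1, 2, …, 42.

Square k = 1,…,21 (k and 43−k give the same square):
1²=1, 2²=4, 3²=9, 4²=16, 5²=25, 6²=36, 7²≡6, 8²≡21, 9²≡38, 10²≡14, 11²≡35, 12²≡15, 13²≡40, 14²≡24, 15²≡10, 16²≡41, 17²≡31, 18²≡23, 19²≡17, 20²≡13, 21²≡11 (mod 43).
So the quadratic residues mod 43 are {1, 4, 6, 9, 10, 11, 13, 14, 15, 16, 17, 21, 23, 24, 25, 31, 35, 36, 38, 40, 41}.

1,4,6,9,10,11,13,14,15,16,17,21,23,24,25,31,35,36,38,40,41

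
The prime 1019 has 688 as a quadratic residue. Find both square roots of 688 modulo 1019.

355, 664

Since 1019 ≡ 3 (mod 4), a square root of 688 is 688^((1019+1)/4) = 688^255 mod 1019.
Repeated squaring: 688^2≡528, 688^4≡597, 688^8≡778, 688^16≡1017, 688^32≡4, 688^64≡16, 688^128≡256 (mod 1019).
688^255 = 688^(128+64+32+16+8+4+2+1) ≡ 664 (mod 1019).
Check: 664² = 440896 ≡ 688 (mod 1019). The two roots are 355 and 664.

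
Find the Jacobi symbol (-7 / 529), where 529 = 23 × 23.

First reduce: -7 ≡ 522 (mod 529).
Pull out 2: since 529 ≡ 1 (mod 8), (2/529) = +1.
Reciprocity: 261 ≡ 1 and 529 ≡ 1 (mod 4), so (261/529) = +(529/261).
Reduce top mod 261: now compute (7/261).
Reciprocity: 7 ≡ 3 and 261 ≡ 1 (mod 4), so (7/261) = +(261/7).
Reduce top mod 7: now compute (2/7).
Pull out 2: since 7 ≡ 7 (mod 8), (2/7) = +1.
Reached (1/7) = 1. Collecting the sign flips along the way, the symbol is +1.

1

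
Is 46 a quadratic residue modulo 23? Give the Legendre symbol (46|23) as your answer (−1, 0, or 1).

0

First reduce: 46 ≡ 0 (mod 23).
Top reduces to 0: gcd > 1, so the symbol is 0.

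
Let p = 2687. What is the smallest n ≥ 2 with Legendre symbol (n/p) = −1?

5

(2/2687) = +1, so 2 is a residue.
(3/2687) = +1, so 3 is a residue.
(4/2687) = +1, so 4 is a residue.
(5/2687) = −1, so 5 is the smallest positive non-residue mod 2687.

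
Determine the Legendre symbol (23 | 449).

Reciprocity: 23 ≡ 3 and 449 ≡ 1 (mod 4), so (23/449) = +(449/23).
Reduce top mod 23: now compute (12/23).
Pull out 2^2: since 23 ≡ 7 (mod 8), (2/23) = +1, so (2/23)^2 = +1.
Reciprocity: 3 ≡ 3 and 23 ≡ 3 (mod 4), so (3/23) = −(23/3).
Reduce top mod 3: now compute (2/3).
Pull out 2: since 3 ≡ 3 (mod 8), (2/3) = -1.
Reached (1/3) = 1. Collecting the sign flips along the way, the symbol is +1.

1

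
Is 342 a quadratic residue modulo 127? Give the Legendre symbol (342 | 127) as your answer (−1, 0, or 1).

Euler's criterion: (342/127) ≡ 88^63 (mod 127).
88^2 ≡ 124 (mod 127)
88^4 ≡ 9 (mod 127)
88^8 ≡ 81 (mod 127)
88^16 ≡ 84 (mod 127)
88^32 ≡ 71 (mod 127)
88^63 = 88^(32+16+8+4+2+1) ≡ 1 (mod 127).
Result is 1, so (342/127) = 1.

1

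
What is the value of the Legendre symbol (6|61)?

Pull out 2: since 61 ≡ 5 (mod 8), (2/61) = -1.
Reciprocity: 3 ≡ 3 and 61 ≡ 1 (mod 4), so (3/61) = +(61/3).
Reduce top mod 3: now compute (1/3).
Reached (1/3) = 1. Collecting the sign flips along the way, the symbol is -1.

-1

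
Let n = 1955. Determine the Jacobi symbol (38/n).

1

Pull out 2: since 1955 ≡ 3 (mod 8), (2/1955) = -1.
Reciprocity: 19 ≡ 3 and 1955 ≡ 3 (mod 4), so (19/1955) = −(1955/19).
Reduce top mod 19: now compute (17/19).
Reciprocity: 17 ≡ 1 and 19 ≡ 3 (mod 4), so (17/19) = +(19/17).
Reduce top mod 17: now compute (2/17).
Pull out 2: since 17 ≡ 1 (mod 8), (2/17) = +1.
Reached (1/17) = 1. Collecting the sign flips along the way, the symbol is +1.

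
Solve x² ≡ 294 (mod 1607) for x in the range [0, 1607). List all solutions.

Since 1607 ≡ 3 (mod 4), a square root of 294 is 294^((1607+1)/4) = 294^402 mod 1607.
Repeated squaring: 294^2≡1265, 294^4≡1260, 294^8≡1491, 294^16≡600, 294^32≡32, 294^64≡1024, 294^128≡812, 294^256≡474 (mod 1607).
294^402 = 294^(256+128+16+2) ≡ 883 (mod 1607).
Check: 883² = 779689 ≡ 294 (mod 1607). The two roots are 724 and 883.

724, 883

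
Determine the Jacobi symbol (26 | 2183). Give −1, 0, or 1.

1

Pull out 2: since 2183 ≡ 7 (mod 8), (2/2183) = +1.
Reciprocity: 13 ≡ 1 and 2183 ≡ 3 (mod 4), so (13/2183) = +(2183/13).
Reduce top mod 13: now compute (12/13).
Pull out 2^2: since 13 ≡ 5 (mod 8), (2/13) = -1, so (2/13)^2 = +1.
Reciprocity: 3 ≡ 3 and 13 ≡ 1 (mod 4), so (3/13) = +(13/3).
Reduce top mod 3: now compute (1/3).
Reached (1/3) = 1. Collecting the sign flips along the way, the symbol is +1.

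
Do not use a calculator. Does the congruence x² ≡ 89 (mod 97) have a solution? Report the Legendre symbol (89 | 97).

Euler's criterion: (89/97) ≡ 89^48 (mod 97).
89^2 ≡ 64 (mod 97)
89^4 ≡ 22 (mod 97)
89^8 ≡ 96 (mod 97)
89^16 ≡ 1 (mod 97)
89^32 ≡ 1 (mod 97)
89^48 = 89^(32+16) ≡ 1 (mod 97).
Result is 1, so (89/97) = 1.

1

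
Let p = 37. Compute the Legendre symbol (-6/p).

-1

First reduce: -6 ≡ 31 (mod 37).
Reciprocity: 31 ≡ 3 and 37 ≡ 1 (mod 4), so (31/37) = +(37/31).
Reduce top mod 31: now compute (6/31).
Pull out 2: since 31 ≡ 7 (mod 8), (2/31) = +1.
Reciprocity: 3 ≡ 3 and 31 ≡ 3 (mod 4), so (3/31) = −(31/3).
Reduce top mod 3: now compute (1/3).
Reached (1/3) = 1. Collecting the sign flips along the way, the symbol is -1.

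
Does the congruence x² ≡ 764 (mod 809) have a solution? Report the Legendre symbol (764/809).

Pull out 2^2: since 809 ≡ 1 (mod 8), (2/809) = +1, so (2/809)^2 = +1.
Reciprocity: 191 ≡ 3 and 809 ≡ 1 (mod 4), so (191/809) = +(809/191).
Reduce top mod 191: now compute (45/191).
Reciprocity: 45 ≡ 1 and 191 ≡ 3 (mod 4), so (45/191) = +(191/45).
Reduce top mod 45: now compute (11/45).
Reciprocity: 11 ≡ 3 and 45 ≡ 1 (mod 4), so (11/45) = +(45/11).
Reduce top mod 11: now compute (1/11).
Reached (1/11) = 1. Collecting the sign flips along the way, the symbol is +1.

1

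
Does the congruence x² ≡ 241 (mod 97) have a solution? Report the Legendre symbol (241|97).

First reduce: 241 ≡ 47 (mod 97).
Reciprocity: 47 ≡ 3 and 97 ≡ 1 (mod 4), so (47/97) = +(97/47).
Reduce top mod 47: now compute (3/47).
Reciprocity: 3 ≡ 3 and 47 ≡ 3 (mod 4), so (3/47) = −(47/3).
Reduce top mod 3: now compute (2/3).
Pull out 2: since 3 ≡ 3 (mod 8), (2/3) = -1.
Reached (1/3) = 1. Collecting the sign flips along the way, the symbol is +1.

1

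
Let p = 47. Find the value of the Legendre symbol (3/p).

1

Euler's criterion: (3/47) ≡ 3^23 (mod 47).
3^2 ≡ 9 (mod 47)
3^4 ≡ 34 (mod 47)
3^8 ≡ 28 (mod 47)
3^16 ≡ 32 (mod 47)
3^23 = 3^(16+4+2+1) ≡ 1 (mod 47).
Result is 1, so (3/47) = 1.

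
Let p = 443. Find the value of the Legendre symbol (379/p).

-1

Reciprocity: 379 ≡ 3 and 443 ≡ 3 (mod 4), so (379/443) = −(443/379).
Reduce top mod 379: now compute (64/379).
Pull out 2^6: since 379 ≡ 3 (mod 8), (2/379) = -1, so (2/379)^6 = +1.
Reached (1/379) = 1. Collecting the sign flips along the way, the symbol is -1.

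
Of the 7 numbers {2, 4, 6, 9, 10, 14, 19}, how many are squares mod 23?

4

(2/23) = +1 → QR.
(4/23) = +1 → QR.
(6/23) = +1 → QR.
(9/23) = +1 → QR.
(10/23) = -1 → non-residue.
(14/23) = -1 → non-residue.
(19/23) = -1 → non-residue.
Total quadratic residues among the 7: 4.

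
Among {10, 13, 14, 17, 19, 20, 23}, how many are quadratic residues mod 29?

3

(10/29) = -1 → non-residue.
(13/29) = +1 → QR.
(14/29) = -1 → non-residue.
(17/29) = -1 → non-residue.
(19/29) = -1 → non-residue.
(20/29) = +1 → QR.
(23/29) = +1 → QR.
Total quadratic residues among the 7: 3.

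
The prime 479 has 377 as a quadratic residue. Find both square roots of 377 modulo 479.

Since 479 ≡ 3 (mod 4), a square root of 377 is 377^((479+1)/4) = 377^120 mod 479.
Repeated squaring: 377^2≡345, 377^4≡233, 377^8≡162, 377^16≡378, 377^32≡142, 377^64≡46 (mod 479).
377^120 = 377^(64+32+16+8) ≡ 291 (mod 479).
Check: 291² = 84681 ≡ 377 (mod 479). The two roots are 188 and 291.

188, 291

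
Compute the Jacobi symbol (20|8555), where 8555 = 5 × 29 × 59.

0

Pull out 2^2: since 8555 ≡ 3 (mod 8), (2/8555) = -1, so (2/8555)^2 = +1.
Reciprocity: 5 ≡ 1 and 8555 ≡ 3 (mod 4), so (5/8555) = +(8555/5).
Reduce top mod 5: now compute (0/5).
Top reduces to 0: gcd > 1, so the symbol is 0.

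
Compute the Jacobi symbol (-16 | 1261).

1

First reduce: -16 ≡ 1245 (mod 1261).
Reciprocity: 1245 ≡ 1 and 1261 ≡ 1 (mod 4), so (1245/1261) = +(1261/1245).
Reduce top mod 1245: now compute (16/1245).
Pull out 2^4: since 1245 ≡ 5 (mod 8), (2/1245) = -1, so (2/1245)^4 = +1.
Reached (1/1245) = 1. Collecting the sign flips along the way, the symbol is +1.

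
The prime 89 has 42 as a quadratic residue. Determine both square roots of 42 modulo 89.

24, 65

89 ≡ 1 (mod 4), so we find a root by search.
Trying successive values, 24² = 576 ≡ 42 (mod 89). The other root is 89 − 24 = 65.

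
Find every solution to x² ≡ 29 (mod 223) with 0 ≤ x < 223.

Since 223 ≡ 3 (mod 4), a square root of 29 is 29^((223+1)/4) = 29^56 mod 223.
Repeated squaring: 29^2≡172, 29^4≡148, 29^8≡50, 29^16≡47, 29^32≡202 (mod 223).
29^56 = 29^(32+16+8) ≡ 156 (mod 223).
Check: 156² = 24336 ≡ 29 (mod 223). The two roots are 67 and 156.

67, 156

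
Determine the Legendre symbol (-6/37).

First reduce: -6 ≡ 31 (mod 37).
Reciprocity: 31 ≡ 3 and 37 ≡ 1 (mod 4), so (31/37) = +(37/31).
Reduce top mod 31: now compute (6/31).
Pull out 2: since 31 ≡ 7 (mod 8), (2/31) = +1.
Reciprocity: 3 ≡ 3 and 31 ≡ 3 (mod 4), so (3/31) = −(31/3).
Reduce top mod 3: now compute (1/3).
Reached (1/3) = 1. Collecting the sign flips along the way, the symbol is -1.

-1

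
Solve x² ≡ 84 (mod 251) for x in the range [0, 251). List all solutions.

Since 251 ≡ 3 (mod 4), a square root of 84 is 84^((251+1)/4) = 84^63 mod 251.
Repeated squaring: 84^2≡28, 84^4≡31, 84^8≡208, 84^16≡92, 84^32≡181 (mod 251).
84^63 = 84^(32+16+8+4+2+1) ≡ 142 (mod 251).
Check: 142² = 20164 ≡ 84 (mod 251). The two roots are 109 and 142.

109, 142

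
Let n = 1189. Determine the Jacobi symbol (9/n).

Reciprocity: 9 ≡ 1 and 1189 ≡ 1 (mod 4), so (9/1189) = +(1189/9).
Reduce top mod 9: now compute (1/9).
Reached (1/9) = 1. Collecting the sign flips along the way, the symbol is +1.

1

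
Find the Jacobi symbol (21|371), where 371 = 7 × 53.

0

Reciprocity: 21 ≡ 1 and 371 ≡ 3 (mod 4), so (21/371) = +(371/21).
Reduce top mod 21: now compute (14/21).
Pull out 2: since 21 ≡ 5 (mod 8), (2/21) = -1.
Reciprocity: 7 ≡ 3 and 21 ≡ 1 (mod 4), so (7/21) = +(21/7).
Reduce top mod 7: now compute (0/7).
Top reduces to 0: gcd > 1, so the symbol is 0.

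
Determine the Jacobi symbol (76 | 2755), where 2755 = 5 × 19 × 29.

0

Pull out 2^2: since 2755 ≡ 3 (mod 8), (2/2755) = -1, so (2/2755)^2 = +1.
Reciprocity: 19 ≡ 3 and 2755 ≡ 3 (mod 4), so (19/2755) = −(2755/19).
Reduce top mod 19: now compute (0/19).
Top reduces to 0: gcd > 1, so the symbol is 0.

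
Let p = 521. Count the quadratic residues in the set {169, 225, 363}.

(169/521) = +1 → QR.
(225/521) = +1 → QR.
(363/521) = -1 → non-residue.
Total quadratic residues among the 3: 2.

2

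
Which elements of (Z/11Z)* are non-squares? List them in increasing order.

Square k = 1,…,5 (k and 11−k give the same square):
1²=1, 2²=4, 3²=9, 4²≡5, 5²≡3 (mod 11).
The residues are {1, 3, 4, 5, 9}; the non-residues are the remaining 5 nonzero classes.

2, 6, 7, 8, 10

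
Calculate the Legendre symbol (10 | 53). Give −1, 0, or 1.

Pull out 2: since 53 ≡ 5 (mod 8), (2/53) = -1.
Reciprocity: 5 ≡ 1 and 53 ≡ 1 (mod 4), so (5/53) = +(53/5).
Reduce top mod 5: now compute (3/5).
Reciprocity: 3 ≡ 3 and 5 ≡ 1 (mod 4), so (3/5) = +(5/3).
Reduce top mod 3: now compute (2/3).
Pull out 2: since 3 ≡ 3 (mod 8), (2/3) = -1.
Reached (1/3) = 1. Collecting the sign flips along the way, the symbol is +1.

1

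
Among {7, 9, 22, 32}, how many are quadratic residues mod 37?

2

(7/37) = +1 → QR.
(9/37) = +1 → QR.
(22/37) = -1 → non-residue.
(32/37) = -1 → non-residue.
Total quadratic residues among the 4: 2.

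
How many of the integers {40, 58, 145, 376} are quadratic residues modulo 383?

(40/383) = -1 → non-residue.
(58/383) = +1 → QR.
(145/383) = -1 → non-residue.
(376/383) = -1 → non-residue.
Total quadratic residues among the 4: 1.

1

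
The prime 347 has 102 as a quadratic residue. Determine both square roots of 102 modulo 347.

141, 206

Since 347 ≡ 3 (mod 4), a square root of 102 is 102^((347+1)/4) = 102^87 mod 347.
Repeated squaring: 102^2≡341, 102^4≡36, 102^8≡255, 102^16≡136, 102^32≡105, 102^64≡268 (mod 347).
102^87 = 102^(64+16+4+2+1) ≡ 206 (mod 347).
Check: 206² = 42436 ≡ 102 (mod 347). The two roots are 141 and 206.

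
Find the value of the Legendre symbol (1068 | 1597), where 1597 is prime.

Pull out 2^2: since 1597 ≡ 5 (mod 8), (2/1597) = -1, so (2/1597)^2 = +1.
Reciprocity: 267 ≡ 3 and 1597 ≡ 1 (mod 4), so (267/1597) = +(1597/267).
Reduce top mod 267: now compute (262/267).
Pull out 2: since 267 ≡ 3 (mod 8), (2/267) = -1.
Reciprocity: 131 ≡ 3 and 267 ≡ 3 (mod 4), so (131/267) = −(267/131).
Reduce top mod 131: now compute (5/131).
Reciprocity: 5 ≡ 1 and 131 ≡ 3 (mod 4), so (5/131) = +(131/5).
Reduce top mod 5: now compute (1/5).
Reached (1/5) = 1. Collecting the sign flips along the way, the symbol is +1.

1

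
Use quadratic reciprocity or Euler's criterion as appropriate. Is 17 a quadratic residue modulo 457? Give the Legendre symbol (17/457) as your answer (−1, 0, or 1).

1

Reciprocity: 17 ≡ 1 and 457 ≡ 1 (mod 4), so (17/457) = +(457/17).
Reduce top mod 17: now compute (15/17).
Reciprocity: 15 ≡ 3 and 17 ≡ 1 (mod 4), so (15/17) = +(17/15).
Reduce top mod 15: now compute (2/15).
Pull out 2: since 15 ≡ 7 (mod 8), (2/15) = +1.
Reached (1/15) = 1. Collecting the sign flips along the way, the symbol is +1.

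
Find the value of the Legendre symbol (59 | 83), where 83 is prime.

1

Euler's criterion: (59/83) ≡ 59^41 (mod 83).
59^2 ≡ 78 (mod 83)
59^4 ≡ 25 (mod 83)
59^8 ≡ 44 (mod 83)
59^16 ≡ 27 (mod 83)
59^32 ≡ 65 (mod 83)
59^41 = 59^(32+8+1) ≡ 1 (mod 83).
Result is 1, so (59/83) = 1.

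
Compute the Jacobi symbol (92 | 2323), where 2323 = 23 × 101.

0

Pull out 2^2: since 2323 ≡ 3 (mod 8), (2/2323) = -1, so (2/2323)^2 = +1.
Reciprocity: 23 ≡ 3 and 2323 ≡ 3 (mod 4), so (23/2323) = −(2323/23).
Reduce top mod 23: now compute (0/23).
Top reduces to 0: gcd > 1, so the symbol is 0.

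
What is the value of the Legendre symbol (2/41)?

1

Euler's criterion: (2/41) ≡ 2^20 (mod 41).
2^2 ≡ 4 (mod 41)
2^4 ≡ 16 (mod 41)
2^8 ≡ 10 (mod 41)
2^16 ≡ 18 (mod 41)
2^20 = 2^(16+4) ≡ 1 (mod 41).
Result is 1, so (2/41) = 1.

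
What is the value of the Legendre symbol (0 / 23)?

0

Top reduces to 0: gcd > 1, so the symbol is 0.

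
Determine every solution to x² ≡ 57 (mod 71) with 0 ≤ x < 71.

25, 46

Since 71 ≡ 3 (mod 4), a square root of 57 is 57^((71+1)/4) = 57^18 mod 71.
Repeated squaring: 57^2≡54, 57^4≡5, 57^8≡25, 57^16≡57 (mod 71).
57^18 = 57^(16+2) ≡ 25 (mod 71).
Check: 25² = 625 ≡ 57 (mod 71). The two roots are 25 and 46.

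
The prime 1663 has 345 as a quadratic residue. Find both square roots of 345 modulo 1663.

383, 1280

Since 1663 ≡ 3 (mod 4), a square root of 345 is 345^((1663+1)/4) = 345^416 mod 1663.
Repeated squaring: 345^2≡952, 345^4≡1632, 345^8≡961, 345^16≡556, 345^32≡1481, 345^64≡1527, 345^128≡203, 345^256≡1297 (mod 1663).
345^416 = 345^(256+128+32) ≡ 383 (mod 1663).
Check: 383² = 146689 ≡ 345 (mod 1663). The two roots are 383 and 1280.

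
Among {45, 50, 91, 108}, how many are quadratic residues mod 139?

2

(45/139) = +1 → QR.
(50/139) = -1 → non-residue.
(91/139) = +1 → QR.
(108/139) = -1 → non-residue.
Total quadratic residues among the 4: 2.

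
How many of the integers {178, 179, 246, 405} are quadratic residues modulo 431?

(178/431) = -1 → non-residue.
(179/431) = +1 → QR.
(246/431) = +1 → QR.
(405/431) = +1 → QR.
Total quadratic residues among the 4: 3.

3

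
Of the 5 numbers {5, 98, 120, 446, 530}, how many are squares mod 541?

(5/541) = +1 → QR.
(98/541) = -1 → non-residue.
(120/541) = -1 → non-residue.
(446/541) = +1 → QR.
(530/541) = -1 → non-residue.
Total quadratic residues among the 5: 2.

2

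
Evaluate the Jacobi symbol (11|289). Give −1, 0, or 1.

1

Reciprocity: 11 ≡ 3 and 289 ≡ 1 (mod 4), so (11/289) = +(289/11).
Reduce top mod 11: now compute (3/11).
Reciprocity: 3 ≡ 3 and 11 ≡ 3 (mod 4), so (3/11) = −(11/3).
Reduce top mod 3: now compute (2/3).
Pull out 2: since 3 ≡ 3 (mod 8), (2/3) = -1.
Reached (1/3) = 1. Collecting the sign flips along the way, the symbol is +1.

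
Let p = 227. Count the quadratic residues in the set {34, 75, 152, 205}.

3

(34/227) = +1 → QR.
(75/227) = +1 → QR.
(152/227) = -1 → non-residue.
(205/227) = +1 → QR.
Total quadratic residues among the 4: 3.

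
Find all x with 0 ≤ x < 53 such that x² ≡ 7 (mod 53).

53 ≡ 1 (mod 4), so we find a root by search.
Trying successive values, 22² = 484 ≡ 7 (mod 53). The other root is 53 − 22 = 31.

22, 31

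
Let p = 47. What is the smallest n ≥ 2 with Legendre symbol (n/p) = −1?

(2/47) = +1, so 2 is a residue.
(3/47) = +1, so 3 is a residue.
(4/47) = +1, so 4 is a residue.
(5/47) = −1, so 5 is the smallest positive non-residue mod 47.

5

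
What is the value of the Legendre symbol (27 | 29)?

Reciprocity: 27 ≡ 3 and 29 ≡ 1 (mod 4), so (27/29) = +(29/27).
Reduce top mod 27: now compute (2/27).
Pull out 2: since 27 ≡ 3 (mod 8), (2/27) = -1.
Reached (1/27) = 1. Collecting the sign flips along the way, the symbol is -1.

-1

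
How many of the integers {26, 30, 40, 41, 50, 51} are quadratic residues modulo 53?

1

(26/53) = -1 → non-residue.
(30/53) = -1 → non-residue.
(40/53) = +1 → QR.
(41/53) = -1 → non-residue.
(50/53) = -1 → non-residue.
(51/53) = -1 → non-residue.
Total quadratic residues among the 6: 1.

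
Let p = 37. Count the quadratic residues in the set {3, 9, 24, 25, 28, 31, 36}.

5

(3/37) = +1 → QR.
(9/37) = +1 → QR.
(24/37) = -1 → non-residue.
(25/37) = +1 → QR.
(28/37) = +1 → QR.
(31/37) = -1 → non-residue.
(36/37) = +1 → QR.
Total quadratic residues among the 7: 5.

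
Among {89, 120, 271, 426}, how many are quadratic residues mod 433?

(89/433) = -1 → non-residue.
(120/433) = -1 → non-residue.
(271/433) = +1 → QR.
(426/433) = -1 → non-residue.
Total quadratic residues among the 4: 1.

1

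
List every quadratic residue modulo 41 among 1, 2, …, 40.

1 2 4 5 8 9 10 16 18 20 21 23 25 31 32 33 36 37 39 40

Square k = 1,…,20 (k and 41−k give the same square):
1²=1, 2²=4, 3²=9, 4²=16, 5²=25, 6²=36, 7²≡8, 8²≡23, 9²≡40, 10²≡18, 11²≡39, 12²≡21, 13²≡5, 14²≡32, 15²≡20, 16²≡10, 17²≡2, 18²≡37, 19²≡33, 20²≡31 (mod 41).
So the quadratic residues mod 41 are {1, 2, 4, 5, 8, 9, 10, 16, 18, 20, 21, 23, 25, 31, 32, 33, 36, 37, 39, 40}.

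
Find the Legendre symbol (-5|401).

First reduce: -5 ≡ 396 (mod 401).
Pull out 2^2: since 401 ≡ 1 (mod 8), (2/401) = +1, so (2/401)^2 = +1.
Reciprocity: 99 ≡ 3 and 401 ≡ 1 (mod 4), so (99/401) = +(401/99).
Reduce top mod 99: now compute (5/99).
Reciprocity: 5 ≡ 1 and 99 ≡ 3 (mod 4), so (5/99) = +(99/5).
Reduce top mod 5: now compute (4/5).
Pull out 2^2: since 5 ≡ 5 (mod 8), (2/5) = -1, so (2/5)^2 = +1.
Reached (1/5) = 1. Collecting the sign flips along the way, the symbol is +1.

1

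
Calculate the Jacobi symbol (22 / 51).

Pull out 2: since 51 ≡ 3 (mod 8), (2/51) = -1.
Reciprocity: 11 ≡ 3 and 51 ≡ 3 (mod 4), so (11/51) = −(51/11).
Reduce top mod 11: now compute (7/11).
Reciprocity: 7 ≡ 3 and 11 ≡ 3 (mod 4), so (7/11) = −(11/7).
Reduce top mod 7: now compute (4/7).
Pull out 2^2: since 7 ≡ 7 (mod 8), (2/7) = +1, so (2/7)^2 = +1.
Reached (1/7) = 1. Collecting the sign flips along the way, the symbol is -1.

-1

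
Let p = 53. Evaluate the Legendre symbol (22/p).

-1

Euler's criterion: (22/53) ≡ 22^26 (mod 53).
22^2 ≡ 7 (mod 53)
22^4 ≡ 49 (mod 53)
22^8 ≡ 16 (mod 53)
22^16 ≡ 44 (mod 53)
22^26 = 22^(16+8+2) ≡ 52 (mod 53).
Result is 52 ≡ −1, so (22/53) = −1.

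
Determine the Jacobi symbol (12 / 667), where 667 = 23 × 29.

Pull out 2^2: since 667 ≡ 3 (mod 8), (2/667) = -1, so (2/667)^2 = +1.
Reciprocity: 3 ≡ 3 and 667 ≡ 3 (mod 4), so (3/667) = −(667/3).
Reduce top mod 3: now compute (1/3).
Reached (1/3) = 1. Collecting the sign flips along the way, the symbol is -1.

-1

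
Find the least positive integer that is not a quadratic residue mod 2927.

(2/2927) = +1, so 2 is a residue.
(3/2927) = +1, so 3 is a residue.
(4/2927) = +1, so 4 is a residue.
(5/2927) = −1, so 5 is the smallest positive non-residue mod 2927.

5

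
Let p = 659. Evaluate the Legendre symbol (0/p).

Top reduces to 0: gcd > 1, so the symbol is 0.

0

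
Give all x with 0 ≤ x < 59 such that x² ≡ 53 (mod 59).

17, 42

Since 59 ≡ 3 (mod 4), a square root of 53 is 53^((59+1)/4) = 53^15 mod 59.
Repeated squaring: 53^2≡36, 53^4≡57, 53^8≡4 (mod 59).
53^15 = 53^(8+4+2+1) ≡ 17 (mod 59).
Check: 17² = 289 ≡ 53 (mod 59). The two roots are 17 and 42.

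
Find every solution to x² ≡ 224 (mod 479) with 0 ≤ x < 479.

163, 316

Since 479 ≡ 3 (mod 4), a square root of 224 is 224^((479+1)/4) = 224^120 mod 479.
Repeated squaring: 224^2≡360, 224^4≡270, 224^8≡92, 224^16≡321, 224^32≡56, 224^64≡262 (mod 479).
224^120 = 224^(64+32+16+8) ≡ 163 (mod 479).
Check: 163² = 26569 ≡ 224 (mod 479). The two roots are 163 and 316.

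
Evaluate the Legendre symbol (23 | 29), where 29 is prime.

Reciprocity: 23 ≡ 3 and 29 ≡ 1 (mod 4), so (23/29) = +(29/23).
Reduce top mod 23: now compute (6/23).
Pull out 2: since 23 ≡ 7 (mod 8), (2/23) = +1.
Reciprocity: 3 ≡ 3 and 23 ≡ 3 (mod 4), so (3/23) = −(23/3).
Reduce top mod 3: now compute (2/3).
Pull out 2: since 3 ≡ 3 (mod 8), (2/3) = -1.
Reached (1/3) = 1. Collecting the sign flips along the way, the symbol is +1.

1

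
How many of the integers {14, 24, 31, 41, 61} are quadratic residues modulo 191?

(14/191) = -1 → non-residue.
(24/191) = +1 → QR.
(31/191) = -1 → non-residue.
(41/191) = -1 → non-residue.
(61/191) = -1 → non-residue.
Total quadratic residues among the 5: 1.

1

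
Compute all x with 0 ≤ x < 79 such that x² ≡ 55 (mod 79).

23, 56

Since 79 ≡ 3 (mod 4), a square root of 55 is 55^((79+1)/4) = 55^20 mod 79.
Repeated squaring: 55^2≡23, 55^4≡55, 55^8≡23, 55^16≡55 (mod 79).
55^20 = 55^(16+4) ≡ 23 (mod 79).
Check: 23² = 529 ≡ 55 (mod 79). The two roots are 23 and 56.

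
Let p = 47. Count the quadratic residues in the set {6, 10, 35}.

1

(6/47) = +1 → QR.
(10/47) = -1 → non-residue.
(35/47) = -1 → non-residue.
Total quadratic residues among the 3: 1.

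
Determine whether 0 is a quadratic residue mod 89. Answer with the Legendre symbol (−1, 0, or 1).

Top reduces to 0: gcd > 1, so the symbol is 0.

0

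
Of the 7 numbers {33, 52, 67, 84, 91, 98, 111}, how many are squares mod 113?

(33/113) = -1 → non-residue.
(52/113) = +1 → QR.
(67/113) = -1 → non-residue.
(84/113) = -1 → non-residue.
(91/113) = +1 → QR.
(98/113) = +1 → QR.
(111/113) = +1 → QR.
Total quadratic residues among the 7: 4.

4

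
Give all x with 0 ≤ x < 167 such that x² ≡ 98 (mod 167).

76, 91

Since 167 ≡ 3 (mod 4), a square root of 98 is 98^((167+1)/4) = 98^42 mod 167.
Repeated squaring: 98^2≡85, 98^4≡44, 98^8≡99, 98^16≡115, 98^32≡32 (mod 167).
98^42 = 98^(32+8+2) ≡ 76 (mod 167).
Check: 76² = 5776 ≡ 98 (mod 167). The two roots are 76 and 91.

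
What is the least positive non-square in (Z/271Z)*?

3

(2/271) = +1, so 2 is a residue.
(3/271) = −1, so 3 is the smallest positive non-residue mod 271.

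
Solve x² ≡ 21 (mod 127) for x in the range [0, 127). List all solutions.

Since 127 ≡ 3 (mod 4), a square root of 21 is 21^((127+1)/4) = 21^32 mod 127.
Repeated squaring: 21^2≡60, 21^4≡44, 21^8≡31, 21^16≡72, 21^32≡104 (mod 127).
21^32 = 21^(32) ≡ 104 (mod 127).
Check: 104² = 10816 ≡ 21 (mod 127). The two roots are 23 and 104.

23, 104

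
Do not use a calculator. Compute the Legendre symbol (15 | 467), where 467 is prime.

Reciprocity: 15 ≡ 3 and 467 ≡ 3 (mod 4), so (15/467) = −(467/15).
Reduce top mod 15: now compute (2/15).
Pull out 2: since 15 ≡ 7 (mod 8), (2/15) = +1.
Reached (1/15) = 1. Collecting the sign flips along the way, the symbol is -1.

-1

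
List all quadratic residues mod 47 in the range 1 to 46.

1 2 3 4 6 7 8 9 12 14 16 17 18 21 24 25 27 28 32 34 36 37 42

Square k = 1,…,23 (k and 47−k give the same square):
1²=1, 2²=4, 3²=9, 4²=16, 5²=25, 6²=36, 7²≡2, 8²≡17, 9²≡34, 10²≡6, 11²≡27, 12²≡3, 13²≡28, 14²≡8, 15²≡37, 16²≡21, 17²≡7, 18²≡42, 19²≡32, 20²≡24, 21²≡18, 22²≡14, 23²≡12 (mod 47).
So the quadratic residues mod 47 are {1, 2, 3, 4, 6, 7, 8, 9, 12, 14, 16, 17, 18, 21, 24, 25, 27, 28, 32, 34, 36, 37, 42}.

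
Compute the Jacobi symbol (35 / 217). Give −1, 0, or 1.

Reciprocity: 35 ≡ 3 and 217 ≡ 1 (mod 4), so (35/217) = +(217/35).
Reduce top mod 35: now compute (7/35).
Reciprocity: 7 ≡ 3 and 35 ≡ 3 (mod 4), so (7/35) = −(35/7).
Reduce top mod 7: now compute (0/7).
Top reduces to 0: gcd > 1, so the symbol is 0.

0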